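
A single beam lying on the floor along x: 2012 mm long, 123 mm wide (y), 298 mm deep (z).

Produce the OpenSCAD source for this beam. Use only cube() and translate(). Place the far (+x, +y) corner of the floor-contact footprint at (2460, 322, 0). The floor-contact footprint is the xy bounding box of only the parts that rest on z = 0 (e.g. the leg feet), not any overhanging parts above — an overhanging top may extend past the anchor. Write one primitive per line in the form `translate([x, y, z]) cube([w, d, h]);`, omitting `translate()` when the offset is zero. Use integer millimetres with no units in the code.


translate([448, 199, 0]) cube([2012, 123, 298]);


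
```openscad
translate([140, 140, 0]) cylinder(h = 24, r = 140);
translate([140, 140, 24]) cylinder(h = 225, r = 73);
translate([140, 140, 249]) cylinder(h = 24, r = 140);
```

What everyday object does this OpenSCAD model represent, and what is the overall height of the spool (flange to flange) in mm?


A spool. The overall height is 273 mm.

Three coaxial cylinders, large–small–large — a spool. Two 24 mm flanges and a 225 mm core give 24 + 225 + 24 = 273 mm.


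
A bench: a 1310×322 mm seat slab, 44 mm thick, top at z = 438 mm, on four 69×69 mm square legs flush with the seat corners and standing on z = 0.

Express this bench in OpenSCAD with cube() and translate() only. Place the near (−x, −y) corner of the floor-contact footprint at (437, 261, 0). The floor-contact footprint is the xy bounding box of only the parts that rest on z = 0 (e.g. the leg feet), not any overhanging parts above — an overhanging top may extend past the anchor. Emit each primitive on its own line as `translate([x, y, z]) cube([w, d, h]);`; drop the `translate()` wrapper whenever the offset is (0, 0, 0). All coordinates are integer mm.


// leg_h = 438 − 44 = 394
translate([437, 261, 394]) cube([1310, 322, 44]);
translate([437, 261, 0]) cube([69, 69, 394]);
translate([437, 514, 0]) cube([69, 69, 394]);
translate([1678, 261, 0]) cube([69, 69, 394]);
translate([1678, 514, 0]) cube([69, 69, 394]);


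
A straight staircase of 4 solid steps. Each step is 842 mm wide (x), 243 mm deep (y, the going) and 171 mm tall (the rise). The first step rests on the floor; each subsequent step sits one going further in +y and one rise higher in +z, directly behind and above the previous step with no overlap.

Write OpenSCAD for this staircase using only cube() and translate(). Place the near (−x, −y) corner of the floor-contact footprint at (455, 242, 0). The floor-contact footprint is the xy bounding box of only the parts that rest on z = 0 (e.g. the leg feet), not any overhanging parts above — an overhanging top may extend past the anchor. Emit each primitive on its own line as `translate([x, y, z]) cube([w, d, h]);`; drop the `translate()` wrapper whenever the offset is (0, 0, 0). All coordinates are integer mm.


translate([455, 242, 0]) cube([842, 243, 171]);
translate([455, 485, 171]) cube([842, 243, 171]);
translate([455, 728, 342]) cube([842, 243, 171]);
translate([455, 971, 513]) cube([842, 243, 171]);


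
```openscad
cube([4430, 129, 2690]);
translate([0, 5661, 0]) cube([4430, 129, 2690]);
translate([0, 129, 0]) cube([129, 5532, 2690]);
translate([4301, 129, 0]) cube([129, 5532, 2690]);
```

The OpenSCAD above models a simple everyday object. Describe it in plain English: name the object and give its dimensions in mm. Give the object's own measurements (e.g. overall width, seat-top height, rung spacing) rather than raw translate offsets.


The wall frame of a small rectangular building: four walls, each 2690 mm tall and 129 mm thick, enclosing a footprint 4430 mm (x) by 5790 mm (y) outside-to-outside, with no floor or roof. The front and back walls (the −y and +y sides) span the full width; the two side walls fit between them.


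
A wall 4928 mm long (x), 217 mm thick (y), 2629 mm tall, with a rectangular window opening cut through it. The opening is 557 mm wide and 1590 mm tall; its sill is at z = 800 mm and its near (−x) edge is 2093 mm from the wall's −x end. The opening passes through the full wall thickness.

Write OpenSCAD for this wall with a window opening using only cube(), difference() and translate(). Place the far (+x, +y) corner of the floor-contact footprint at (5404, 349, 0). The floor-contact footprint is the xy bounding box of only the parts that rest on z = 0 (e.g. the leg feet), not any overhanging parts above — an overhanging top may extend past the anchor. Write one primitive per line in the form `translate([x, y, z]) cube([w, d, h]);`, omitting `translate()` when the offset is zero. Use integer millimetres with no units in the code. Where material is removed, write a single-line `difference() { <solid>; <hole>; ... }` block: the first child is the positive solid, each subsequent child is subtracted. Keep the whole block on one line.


difference() { translate([476, 132, 0]) cube([4928, 217, 2629]); translate([2569, 132, 800]) cube([557, 217, 1590]); }


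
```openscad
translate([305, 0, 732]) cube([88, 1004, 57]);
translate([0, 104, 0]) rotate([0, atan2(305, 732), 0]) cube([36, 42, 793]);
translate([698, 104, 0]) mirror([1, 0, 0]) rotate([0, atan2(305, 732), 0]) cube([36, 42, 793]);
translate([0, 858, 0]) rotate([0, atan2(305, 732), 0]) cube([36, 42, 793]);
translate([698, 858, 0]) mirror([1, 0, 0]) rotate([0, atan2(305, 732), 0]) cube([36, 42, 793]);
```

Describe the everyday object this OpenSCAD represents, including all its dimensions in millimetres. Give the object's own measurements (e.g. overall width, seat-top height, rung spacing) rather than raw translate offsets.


A sawhorse. A 88×1004×57 mm beam (x, y, z) sits on two A-frame leg pairs. Each pair is two raked legs of 36×42 mm section (42 mm along y) splaying symmetrically in x. Each leg rises 732 mm vertically over 305 mm of horizontal reach and is 793 mm long along its own axis. Every leg's outer bottom edge rests on the floor and its outer top edge meets a bottom edge of the beam — the left legs (tilting toward +x) meet the beam's −x bottom edge, the right legs (their mirror images, tilting toward −x) meet its +x bottom edge — so the leg tops tuck under the beam, the beam's underside is 732 mm above the floor, and the feet are 698 mm apart outside-to-outside with the beam centred between them. The two leg pairs are set in 104 mm from either end of the beam.


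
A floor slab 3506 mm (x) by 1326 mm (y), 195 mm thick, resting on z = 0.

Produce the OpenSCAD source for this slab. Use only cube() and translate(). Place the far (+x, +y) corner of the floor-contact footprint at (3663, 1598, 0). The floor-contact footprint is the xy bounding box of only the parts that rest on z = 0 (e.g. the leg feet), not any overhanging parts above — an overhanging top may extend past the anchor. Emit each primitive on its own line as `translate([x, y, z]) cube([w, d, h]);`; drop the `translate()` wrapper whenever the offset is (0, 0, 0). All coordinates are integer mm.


translate([157, 272, 0]) cube([3506, 1326, 195]);


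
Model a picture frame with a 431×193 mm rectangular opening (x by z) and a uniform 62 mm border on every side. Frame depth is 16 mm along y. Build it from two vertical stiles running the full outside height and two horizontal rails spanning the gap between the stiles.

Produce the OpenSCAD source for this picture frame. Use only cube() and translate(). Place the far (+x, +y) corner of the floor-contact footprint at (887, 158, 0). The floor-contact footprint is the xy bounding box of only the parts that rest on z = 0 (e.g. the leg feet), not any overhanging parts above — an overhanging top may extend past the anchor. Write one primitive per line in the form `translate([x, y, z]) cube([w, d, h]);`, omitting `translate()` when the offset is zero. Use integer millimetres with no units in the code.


translate([332, 142, 0]) cube([62, 16, 317]);
translate([825, 142, 0]) cube([62, 16, 317]);
translate([394, 142, 0]) cube([431, 16, 62]);
translate([394, 142, 255]) cube([431, 16, 62]);


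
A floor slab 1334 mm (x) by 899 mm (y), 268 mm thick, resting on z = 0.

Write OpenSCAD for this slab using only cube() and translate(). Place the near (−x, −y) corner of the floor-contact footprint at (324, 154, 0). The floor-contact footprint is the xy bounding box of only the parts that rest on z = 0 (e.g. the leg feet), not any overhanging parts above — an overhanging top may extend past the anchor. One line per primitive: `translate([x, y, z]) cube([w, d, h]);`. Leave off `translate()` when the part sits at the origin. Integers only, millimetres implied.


translate([324, 154, 0]) cube([1334, 899, 268]);


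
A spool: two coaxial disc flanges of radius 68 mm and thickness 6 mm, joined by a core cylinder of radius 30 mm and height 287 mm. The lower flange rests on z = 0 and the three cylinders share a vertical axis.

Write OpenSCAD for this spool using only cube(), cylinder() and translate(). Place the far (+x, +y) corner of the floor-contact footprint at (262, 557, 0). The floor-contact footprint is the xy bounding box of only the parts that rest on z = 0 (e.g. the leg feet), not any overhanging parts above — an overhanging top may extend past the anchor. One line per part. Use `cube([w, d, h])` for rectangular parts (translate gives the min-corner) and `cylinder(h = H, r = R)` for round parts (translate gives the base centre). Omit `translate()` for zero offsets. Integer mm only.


translate([194, 489, 0]) cylinder(h = 6, r = 68);
translate([194, 489, 6]) cylinder(h = 287, r = 30);
translate([194, 489, 293]) cylinder(h = 6, r = 68);


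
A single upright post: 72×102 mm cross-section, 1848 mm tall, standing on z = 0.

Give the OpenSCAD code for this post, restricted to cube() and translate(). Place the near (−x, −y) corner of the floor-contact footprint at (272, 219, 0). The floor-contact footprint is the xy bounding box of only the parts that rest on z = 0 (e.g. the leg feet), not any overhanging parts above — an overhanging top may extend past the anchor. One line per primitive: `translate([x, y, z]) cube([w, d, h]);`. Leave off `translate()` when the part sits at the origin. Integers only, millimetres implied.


translate([272, 219, 0]) cube([72, 102, 1848]);


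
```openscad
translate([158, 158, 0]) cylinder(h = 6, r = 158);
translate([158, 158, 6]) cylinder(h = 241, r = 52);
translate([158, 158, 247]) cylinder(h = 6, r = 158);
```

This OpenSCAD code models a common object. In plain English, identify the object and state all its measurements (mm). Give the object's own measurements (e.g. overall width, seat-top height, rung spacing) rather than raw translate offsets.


A spool: two coaxial disc flanges of radius 158 mm and thickness 6 mm, joined by a core cylinder of radius 52 mm and height 241 mm. The lower flange rests on z = 0 and the three cylinders share a vertical axis.


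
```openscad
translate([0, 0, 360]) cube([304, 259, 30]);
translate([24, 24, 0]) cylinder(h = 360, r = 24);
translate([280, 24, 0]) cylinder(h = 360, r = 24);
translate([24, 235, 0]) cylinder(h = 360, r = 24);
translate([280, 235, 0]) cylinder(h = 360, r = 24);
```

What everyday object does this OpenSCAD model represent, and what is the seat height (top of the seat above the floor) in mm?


A stool. The seat height is 390 mm.

A 304×259×30 slab at z = 360 on four corner cylinders — a stool. The seat top is 360 + 30 = 390 mm.


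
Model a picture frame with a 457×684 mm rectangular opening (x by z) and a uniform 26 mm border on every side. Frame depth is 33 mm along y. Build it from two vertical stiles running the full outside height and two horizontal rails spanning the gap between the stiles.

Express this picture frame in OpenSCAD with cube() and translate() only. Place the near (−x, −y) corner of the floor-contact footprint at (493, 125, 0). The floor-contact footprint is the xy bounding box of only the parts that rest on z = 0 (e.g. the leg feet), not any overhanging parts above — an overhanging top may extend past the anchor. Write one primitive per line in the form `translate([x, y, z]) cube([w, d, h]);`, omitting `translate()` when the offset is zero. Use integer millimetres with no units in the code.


translate([493, 125, 0]) cube([26, 33, 736]);
translate([976, 125, 0]) cube([26, 33, 736]);
translate([519, 125, 0]) cube([457, 33, 26]);
translate([519, 125, 710]) cube([457, 33, 26]);


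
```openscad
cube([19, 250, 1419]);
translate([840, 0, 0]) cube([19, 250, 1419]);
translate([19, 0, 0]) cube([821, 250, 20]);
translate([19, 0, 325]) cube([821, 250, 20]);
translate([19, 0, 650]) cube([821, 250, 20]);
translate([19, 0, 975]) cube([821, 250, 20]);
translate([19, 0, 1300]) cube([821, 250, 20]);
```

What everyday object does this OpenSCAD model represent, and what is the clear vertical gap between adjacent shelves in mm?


A bookshelf. The clear shelf gap is 305 mm.

Two tall side panels with 5 horizontal boards between them — a bookshelf. The first two shelf undersides are at z = 0 and z = 325; with shelf thickness 20, the clear gap is 325 − 0 − 20 = 305 mm.


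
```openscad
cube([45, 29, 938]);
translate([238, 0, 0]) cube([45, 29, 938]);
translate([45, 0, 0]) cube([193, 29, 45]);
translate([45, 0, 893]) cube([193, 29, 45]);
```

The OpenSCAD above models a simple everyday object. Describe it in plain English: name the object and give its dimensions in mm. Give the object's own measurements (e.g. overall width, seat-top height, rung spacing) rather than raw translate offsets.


A rectangular picture frame lying in the x–z plane (depth along y). The opening is 193 mm wide (x) by 848 mm tall (z), surrounded by a border 45 mm wide on all four sides. The frame is 29 mm deep and is made of two full-height vertical stiles with two horizontal rails fitted between them.


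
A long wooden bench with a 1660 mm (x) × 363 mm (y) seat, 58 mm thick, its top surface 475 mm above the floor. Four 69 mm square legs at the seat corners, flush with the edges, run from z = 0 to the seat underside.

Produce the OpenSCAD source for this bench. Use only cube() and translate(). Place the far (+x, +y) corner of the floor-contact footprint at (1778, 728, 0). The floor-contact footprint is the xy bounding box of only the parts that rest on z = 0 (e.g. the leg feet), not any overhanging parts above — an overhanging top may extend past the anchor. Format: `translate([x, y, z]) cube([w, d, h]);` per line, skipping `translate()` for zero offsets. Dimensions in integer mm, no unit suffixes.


translate([118, 365, 417]) cube([1660, 363, 58]);
translate([118, 365, 0]) cube([69, 69, 417]);
translate([118, 659, 0]) cube([69, 69, 417]);
translate([1709, 365, 0]) cube([69, 69, 417]);
translate([1709, 659, 0]) cube([69, 69, 417]);


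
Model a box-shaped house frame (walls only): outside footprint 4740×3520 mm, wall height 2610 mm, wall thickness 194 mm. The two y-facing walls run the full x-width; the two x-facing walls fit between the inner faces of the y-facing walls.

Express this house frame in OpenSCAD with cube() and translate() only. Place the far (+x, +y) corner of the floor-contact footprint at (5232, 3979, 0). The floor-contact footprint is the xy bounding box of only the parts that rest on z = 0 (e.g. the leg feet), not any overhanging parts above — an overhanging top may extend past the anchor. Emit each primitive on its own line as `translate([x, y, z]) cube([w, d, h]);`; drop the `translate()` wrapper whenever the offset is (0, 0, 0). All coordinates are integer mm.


translate([492, 459, 0]) cube([4740, 194, 2610]);
translate([492, 3785, 0]) cube([4740, 194, 2610]);
translate([492, 653, 0]) cube([194, 3132, 2610]);
translate([5038, 653, 0]) cube([194, 3132, 2610]);


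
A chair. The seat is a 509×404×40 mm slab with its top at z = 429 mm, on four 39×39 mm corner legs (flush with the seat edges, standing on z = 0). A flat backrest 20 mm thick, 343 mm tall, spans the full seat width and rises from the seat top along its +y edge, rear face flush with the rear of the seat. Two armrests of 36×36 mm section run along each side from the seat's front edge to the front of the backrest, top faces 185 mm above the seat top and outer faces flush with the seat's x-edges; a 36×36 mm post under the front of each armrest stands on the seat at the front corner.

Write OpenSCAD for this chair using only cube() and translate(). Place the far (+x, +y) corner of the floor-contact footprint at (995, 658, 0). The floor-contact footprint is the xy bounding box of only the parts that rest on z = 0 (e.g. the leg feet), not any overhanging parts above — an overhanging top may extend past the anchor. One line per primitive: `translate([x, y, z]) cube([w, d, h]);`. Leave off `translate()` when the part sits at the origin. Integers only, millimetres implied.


// leg_h = 429 - 40 = 389
// arm post h = 185 - 36 = 149
translate([486, 254, 389]) cube([509, 404, 40]);
translate([486, 254, 0]) cube([39, 39, 389]);
translate([956, 254, 0]) cube([39, 39, 389]);
translate([486, 619, 0]) cube([39, 39, 389]);
translate([956, 619, 0]) cube([39, 39, 389]);
translate([486, 638, 429]) cube([509, 20, 343]);
translate([486, 254, 578]) cube([36, 384, 36]);
translate([959, 254, 578]) cube([36, 384, 36]);
translate([486, 254, 429]) cube([36, 36, 149]);
translate([959, 254, 429]) cube([36, 36, 149]);


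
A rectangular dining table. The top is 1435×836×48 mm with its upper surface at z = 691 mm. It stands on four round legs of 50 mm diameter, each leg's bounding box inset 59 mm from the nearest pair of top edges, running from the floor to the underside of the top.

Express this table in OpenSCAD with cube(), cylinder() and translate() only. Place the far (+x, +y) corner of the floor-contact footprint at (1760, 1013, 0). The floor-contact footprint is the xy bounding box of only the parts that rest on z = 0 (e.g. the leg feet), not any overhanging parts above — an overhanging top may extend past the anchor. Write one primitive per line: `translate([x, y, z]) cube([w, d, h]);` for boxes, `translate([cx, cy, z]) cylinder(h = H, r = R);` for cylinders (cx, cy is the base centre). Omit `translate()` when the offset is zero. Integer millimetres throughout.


translate([384, 236, 643]) cube([1435, 836, 48]);
translate([468, 320, 0]) cylinder(h = 643, r = 25);
translate([1735, 320, 0]) cylinder(h = 643, r = 25);
translate([468, 988, 0]) cylinder(h = 643, r = 25);
translate([1735, 988, 0]) cylinder(h = 643, r = 25);


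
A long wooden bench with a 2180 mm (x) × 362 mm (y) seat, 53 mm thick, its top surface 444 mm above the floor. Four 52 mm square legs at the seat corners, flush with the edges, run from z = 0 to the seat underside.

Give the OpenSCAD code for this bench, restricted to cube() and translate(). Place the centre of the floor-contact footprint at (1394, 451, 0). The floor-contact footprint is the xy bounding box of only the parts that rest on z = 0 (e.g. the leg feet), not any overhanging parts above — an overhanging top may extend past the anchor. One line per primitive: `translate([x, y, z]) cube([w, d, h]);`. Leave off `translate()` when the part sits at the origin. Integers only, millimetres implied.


translate([304, 270, 391]) cube([2180, 362, 53]);
translate([304, 270, 0]) cube([52, 52, 391]);
translate([304, 580, 0]) cube([52, 52, 391]);
translate([2432, 270, 0]) cube([52, 52, 391]);
translate([2432, 580, 0]) cube([52, 52, 391]);


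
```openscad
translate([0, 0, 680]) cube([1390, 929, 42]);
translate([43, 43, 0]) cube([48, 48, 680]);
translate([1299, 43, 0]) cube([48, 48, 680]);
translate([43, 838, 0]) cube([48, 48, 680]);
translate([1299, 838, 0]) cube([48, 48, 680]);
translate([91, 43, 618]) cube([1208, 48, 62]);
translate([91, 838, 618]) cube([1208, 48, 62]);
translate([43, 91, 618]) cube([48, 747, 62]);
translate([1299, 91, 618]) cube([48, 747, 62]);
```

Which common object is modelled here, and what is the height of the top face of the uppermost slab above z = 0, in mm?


A table. The table height is 722 mm.

A 1390×929×42 slab sits at z = 680 on four 48 mm square posts — a table. The top surface is at 680 + 42 = 722 mm.


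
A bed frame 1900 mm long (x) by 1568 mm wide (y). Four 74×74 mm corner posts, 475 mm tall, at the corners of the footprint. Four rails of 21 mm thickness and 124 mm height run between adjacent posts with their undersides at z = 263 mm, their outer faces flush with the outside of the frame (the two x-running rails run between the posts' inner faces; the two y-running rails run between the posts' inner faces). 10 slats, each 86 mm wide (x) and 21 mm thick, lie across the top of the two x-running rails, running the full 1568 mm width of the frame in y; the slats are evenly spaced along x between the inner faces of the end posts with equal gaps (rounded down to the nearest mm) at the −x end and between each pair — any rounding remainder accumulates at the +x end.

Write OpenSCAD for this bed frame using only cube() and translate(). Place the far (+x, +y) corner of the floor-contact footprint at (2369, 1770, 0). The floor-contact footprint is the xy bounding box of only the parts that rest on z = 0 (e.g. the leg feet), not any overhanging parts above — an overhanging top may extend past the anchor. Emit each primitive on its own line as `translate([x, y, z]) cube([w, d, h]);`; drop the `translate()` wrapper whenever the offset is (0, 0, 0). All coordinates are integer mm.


translate([469, 202, 0]) cube([74, 74, 475]);
translate([469, 1696, 0]) cube([74, 74, 475]);
translate([2295, 202, 0]) cube([74, 74, 475]);
translate([2295, 1696, 0]) cube([74, 74, 475]);
translate([543, 202, 263]) cube([1752, 21, 124]);
translate([543, 1749, 263]) cube([1752, 21, 124]);
translate([469, 276, 263]) cube([21, 1420, 124]);
translate([2348, 276, 263]) cube([21, 1420, 124]);
translate([624, 202, 387]) cube([86, 1568, 21]);
translate([791, 202, 387]) cube([86, 1568, 21]);
translate([958, 202, 387]) cube([86, 1568, 21]);
translate([1125, 202, 387]) cube([86, 1568, 21]);
translate([1292, 202, 387]) cube([86, 1568, 21]);
translate([1459, 202, 387]) cube([86, 1568, 21]);
translate([1626, 202, 387]) cube([86, 1568, 21]);
translate([1793, 202, 387]) cube([86, 1568, 21]);
translate([1960, 202, 387]) cube([86, 1568, 21]);
translate([2127, 202, 387]) cube([86, 1568, 21]);


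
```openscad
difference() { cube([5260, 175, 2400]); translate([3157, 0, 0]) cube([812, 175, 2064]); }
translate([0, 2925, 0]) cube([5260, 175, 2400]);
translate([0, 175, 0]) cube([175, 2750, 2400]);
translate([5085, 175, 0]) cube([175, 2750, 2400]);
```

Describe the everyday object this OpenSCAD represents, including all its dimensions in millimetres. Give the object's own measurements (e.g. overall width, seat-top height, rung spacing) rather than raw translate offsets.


A single room: four walls, each 2400 mm tall and 175 mm thick, enclosing an outside footprint 5260×3100 mm (x × y), no floor or roof. The front and back walls (−y and +y sides) run the full x-width; the side walls fit between their inner faces. A door opening 812 mm wide and 2064 mm tall is cut through the front wall from the floor up, its −x edge 3157 mm from the wall's −x end.


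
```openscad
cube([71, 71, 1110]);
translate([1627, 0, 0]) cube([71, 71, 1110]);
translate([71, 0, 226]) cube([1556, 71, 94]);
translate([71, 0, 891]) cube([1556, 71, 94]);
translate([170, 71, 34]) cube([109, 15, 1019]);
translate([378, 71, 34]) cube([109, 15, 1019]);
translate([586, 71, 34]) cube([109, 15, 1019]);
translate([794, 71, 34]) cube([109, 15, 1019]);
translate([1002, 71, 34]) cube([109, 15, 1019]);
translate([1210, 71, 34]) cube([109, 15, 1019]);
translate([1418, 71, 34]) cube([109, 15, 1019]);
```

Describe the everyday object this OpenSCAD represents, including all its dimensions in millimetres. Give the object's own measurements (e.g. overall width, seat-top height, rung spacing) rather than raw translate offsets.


A fence section. Two 71×71 mm posts, 1110 mm tall, stand on the floor with a clear span of 1556 mm between their inner faces. Two horizontal rails of 71×94 mm section span the gap between the posts with their undersides at z = 226 mm and z = 891 mm, flush with the posts' −y face. 7 pickets, each 109 mm wide, 15 mm thick and 1019 mm tall, are fixed to the +y face of the rails with their bottoms at z = 34 mm, spaced across the span with a 99 mm gap after the −x post and between neighbouring pickets, with 100 mm left before the +x post.


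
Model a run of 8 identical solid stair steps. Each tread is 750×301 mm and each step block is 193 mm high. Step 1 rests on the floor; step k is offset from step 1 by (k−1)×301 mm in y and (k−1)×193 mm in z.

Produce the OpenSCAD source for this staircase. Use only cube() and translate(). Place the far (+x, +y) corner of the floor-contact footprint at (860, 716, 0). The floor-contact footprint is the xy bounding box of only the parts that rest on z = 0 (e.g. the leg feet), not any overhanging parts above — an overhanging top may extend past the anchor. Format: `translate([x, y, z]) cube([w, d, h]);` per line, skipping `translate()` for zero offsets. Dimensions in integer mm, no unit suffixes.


translate([110, 415, 0]) cube([750, 301, 193]);
translate([110, 716, 193]) cube([750, 301, 193]);
translate([110, 1017, 386]) cube([750, 301, 193]);
translate([110, 1318, 579]) cube([750, 301, 193]);
translate([110, 1619, 772]) cube([750, 301, 193]);
translate([110, 1920, 965]) cube([750, 301, 193]);
translate([110, 2221, 1158]) cube([750, 301, 193]);
translate([110, 2522, 1351]) cube([750, 301, 193]);


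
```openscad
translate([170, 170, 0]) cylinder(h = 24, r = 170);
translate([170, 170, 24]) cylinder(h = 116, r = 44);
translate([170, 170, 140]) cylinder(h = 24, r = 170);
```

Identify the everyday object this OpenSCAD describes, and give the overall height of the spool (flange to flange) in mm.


A spool. The overall height is 164 mm.

Three coaxial cylinders, large–small–large — a spool. Two 24 mm flanges and a 116 mm core give 24 + 116 + 24 = 164 mm.


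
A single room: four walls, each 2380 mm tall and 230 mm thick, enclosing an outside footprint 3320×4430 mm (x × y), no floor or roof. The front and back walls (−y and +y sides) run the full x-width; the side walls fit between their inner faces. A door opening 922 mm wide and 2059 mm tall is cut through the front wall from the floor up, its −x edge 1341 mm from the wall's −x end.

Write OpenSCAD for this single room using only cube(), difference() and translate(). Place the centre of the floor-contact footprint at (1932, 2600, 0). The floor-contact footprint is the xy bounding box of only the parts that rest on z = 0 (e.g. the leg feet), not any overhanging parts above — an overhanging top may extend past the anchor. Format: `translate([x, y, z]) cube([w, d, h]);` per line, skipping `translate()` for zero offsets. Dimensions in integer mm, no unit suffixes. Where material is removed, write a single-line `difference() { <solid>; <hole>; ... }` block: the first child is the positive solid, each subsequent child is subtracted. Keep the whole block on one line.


difference() { translate([272, 385, 0]) cube([3320, 230, 2380]); translate([1613, 385, 0]) cube([922, 230, 2059]); }
translate([272, 4585, 0]) cube([3320, 230, 2380]);
translate([272, 615, 0]) cube([230, 3970, 2380]);
translate([3362, 615, 0]) cube([230, 3970, 2380]);


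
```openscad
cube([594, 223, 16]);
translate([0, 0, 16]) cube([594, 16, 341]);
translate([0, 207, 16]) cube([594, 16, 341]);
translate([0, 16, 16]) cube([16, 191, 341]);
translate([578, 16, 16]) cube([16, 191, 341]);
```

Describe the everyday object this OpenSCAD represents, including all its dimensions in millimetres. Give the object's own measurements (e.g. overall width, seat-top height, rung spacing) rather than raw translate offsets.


An open-topped rectangular box: outside dimensions 594×223×357 mm, with a uniform wall and base thickness of 16 mm. The base is a full 594×223 slab on the floor; four walls sit on top of the base. The front and back walls (the −y and +y sides) span the full width; the two side walls fit between them.


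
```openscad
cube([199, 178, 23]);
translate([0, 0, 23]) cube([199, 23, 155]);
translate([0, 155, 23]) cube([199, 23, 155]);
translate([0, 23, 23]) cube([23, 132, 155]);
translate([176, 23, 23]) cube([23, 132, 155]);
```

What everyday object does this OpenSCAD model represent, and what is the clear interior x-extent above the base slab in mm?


An open box. The internal width is 153 mm.

A 199×178 base slab with four walls standing on it — an open box. The base is 199 mm wide and the walls are 23 mm thick, so the internal width is 199 − 2 × 23 = 153 mm.


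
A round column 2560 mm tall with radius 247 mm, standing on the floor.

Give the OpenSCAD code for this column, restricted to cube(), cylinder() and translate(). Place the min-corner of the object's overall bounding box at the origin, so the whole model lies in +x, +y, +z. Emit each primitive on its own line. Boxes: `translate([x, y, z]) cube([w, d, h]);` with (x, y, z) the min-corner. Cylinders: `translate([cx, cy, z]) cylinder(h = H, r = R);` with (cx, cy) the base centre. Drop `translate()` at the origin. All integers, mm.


translate([247, 247, 0]) cylinder(h = 2560, r = 247);


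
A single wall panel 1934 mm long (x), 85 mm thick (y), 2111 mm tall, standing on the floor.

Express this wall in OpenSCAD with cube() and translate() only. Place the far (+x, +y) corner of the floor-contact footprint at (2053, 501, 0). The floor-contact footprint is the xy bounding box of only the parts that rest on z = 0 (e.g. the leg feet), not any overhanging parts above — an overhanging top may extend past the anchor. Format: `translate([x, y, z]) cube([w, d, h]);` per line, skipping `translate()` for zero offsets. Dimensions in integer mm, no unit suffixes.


translate([119, 416, 0]) cube([1934, 85, 2111]);


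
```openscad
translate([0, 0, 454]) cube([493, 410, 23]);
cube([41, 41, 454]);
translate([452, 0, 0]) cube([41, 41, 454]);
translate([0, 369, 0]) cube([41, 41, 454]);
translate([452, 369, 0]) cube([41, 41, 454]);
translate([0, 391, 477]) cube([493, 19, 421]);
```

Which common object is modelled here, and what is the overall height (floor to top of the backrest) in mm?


A chair. The overall height is 898 mm.

A slab on four corner posts with a tall panel at the back — a chair. The seat slab sits at z = 454 with thickness 23, and the 421 mm backrest starts at the seat top, so the overall height is 454 + 23 + 421 = 898 mm.


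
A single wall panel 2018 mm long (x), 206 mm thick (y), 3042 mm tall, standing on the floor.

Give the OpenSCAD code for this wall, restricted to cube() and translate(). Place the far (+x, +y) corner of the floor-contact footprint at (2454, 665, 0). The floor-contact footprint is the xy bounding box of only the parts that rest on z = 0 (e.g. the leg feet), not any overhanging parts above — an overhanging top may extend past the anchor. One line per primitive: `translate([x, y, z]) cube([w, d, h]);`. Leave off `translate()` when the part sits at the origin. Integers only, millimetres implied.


translate([436, 459, 0]) cube([2018, 206, 3042]);


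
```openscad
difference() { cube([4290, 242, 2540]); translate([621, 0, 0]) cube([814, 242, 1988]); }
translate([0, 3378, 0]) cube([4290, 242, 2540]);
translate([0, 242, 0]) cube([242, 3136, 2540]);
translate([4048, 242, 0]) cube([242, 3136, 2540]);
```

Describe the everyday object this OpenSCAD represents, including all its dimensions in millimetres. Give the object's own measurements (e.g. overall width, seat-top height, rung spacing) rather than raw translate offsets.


A single room: four walls, each 2540 mm tall and 242 mm thick, enclosing an outside footprint 4290×3620 mm (x × y), no floor or roof. The front and back walls (−y and +y sides) run the full x-width; the side walls fit between their inner faces. A door opening 814 mm wide and 1988 mm tall is cut through the front wall from the floor up, its −x edge 621 mm from the wall's −x end.


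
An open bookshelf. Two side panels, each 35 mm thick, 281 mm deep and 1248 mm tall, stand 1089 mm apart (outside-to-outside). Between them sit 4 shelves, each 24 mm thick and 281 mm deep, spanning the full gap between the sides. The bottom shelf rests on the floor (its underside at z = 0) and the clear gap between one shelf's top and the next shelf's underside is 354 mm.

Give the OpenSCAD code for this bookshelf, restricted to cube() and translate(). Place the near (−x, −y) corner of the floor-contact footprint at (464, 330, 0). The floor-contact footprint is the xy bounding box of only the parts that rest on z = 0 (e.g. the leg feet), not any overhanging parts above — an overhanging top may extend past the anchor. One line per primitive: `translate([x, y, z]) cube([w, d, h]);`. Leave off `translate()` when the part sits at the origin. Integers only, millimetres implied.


translate([464, 330, 0]) cube([35, 281, 1248]);
translate([1518, 330, 0]) cube([35, 281, 1248]);
translate([499, 330, 0]) cube([1019, 281, 24]);
translate([499, 330, 378]) cube([1019, 281, 24]);
translate([499, 330, 756]) cube([1019, 281, 24]);
translate([499, 330, 1134]) cube([1019, 281, 24]);


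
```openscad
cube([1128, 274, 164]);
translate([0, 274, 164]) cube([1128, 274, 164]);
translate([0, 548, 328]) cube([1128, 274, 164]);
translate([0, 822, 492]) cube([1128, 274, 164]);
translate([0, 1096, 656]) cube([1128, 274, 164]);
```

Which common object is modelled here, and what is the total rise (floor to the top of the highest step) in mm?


A staircase. The total rise is 820 mm.

5 identical blocks, each offset up and back from the previous — a staircase. Each step is 164 mm tall and there are 5 of them, so the total rise is 5 × 164 = 820 mm.


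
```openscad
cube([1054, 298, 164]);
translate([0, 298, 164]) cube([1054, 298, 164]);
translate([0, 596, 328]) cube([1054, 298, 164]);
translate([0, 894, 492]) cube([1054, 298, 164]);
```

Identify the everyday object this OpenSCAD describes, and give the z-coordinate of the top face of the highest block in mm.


A staircase. The total rise is 656 mm.

4 identical blocks, each offset up and back from the previous — a staircase. Each step is 164 mm tall and there are 4 of them, so the total rise is 4 × 164 = 656 mm.


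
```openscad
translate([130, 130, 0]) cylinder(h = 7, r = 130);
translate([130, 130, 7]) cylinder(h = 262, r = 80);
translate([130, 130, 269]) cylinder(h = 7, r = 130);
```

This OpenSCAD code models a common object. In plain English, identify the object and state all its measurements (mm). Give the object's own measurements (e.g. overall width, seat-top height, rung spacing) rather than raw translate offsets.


A spool: two coaxial disc flanges of radius 130 mm and thickness 7 mm, joined by a core cylinder of radius 80 mm and height 262 mm. The lower flange rests on z = 0 and the three cylinders share a vertical axis.


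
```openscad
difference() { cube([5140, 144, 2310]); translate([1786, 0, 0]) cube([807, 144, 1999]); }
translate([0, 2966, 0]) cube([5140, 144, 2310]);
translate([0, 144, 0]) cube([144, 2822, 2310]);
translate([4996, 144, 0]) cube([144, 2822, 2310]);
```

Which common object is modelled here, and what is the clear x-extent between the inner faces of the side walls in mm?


A single room. The interior width is 4852 mm.

Four walls enclosing a rectangle with a door in the front wall — a room. Outside width 5140 minus two 144 mm walls gives 4852 mm.


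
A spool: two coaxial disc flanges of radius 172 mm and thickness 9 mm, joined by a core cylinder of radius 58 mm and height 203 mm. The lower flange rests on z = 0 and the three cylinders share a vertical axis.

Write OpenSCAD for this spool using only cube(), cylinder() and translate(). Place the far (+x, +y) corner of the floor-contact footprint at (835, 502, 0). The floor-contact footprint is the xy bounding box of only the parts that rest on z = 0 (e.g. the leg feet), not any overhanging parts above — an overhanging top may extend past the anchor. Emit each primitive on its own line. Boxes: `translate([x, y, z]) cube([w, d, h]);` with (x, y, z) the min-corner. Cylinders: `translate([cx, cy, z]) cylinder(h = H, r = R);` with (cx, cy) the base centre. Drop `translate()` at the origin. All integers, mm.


translate([663, 330, 0]) cylinder(h = 9, r = 172);
translate([663, 330, 9]) cylinder(h = 203, r = 58);
translate([663, 330, 212]) cylinder(h = 9, r = 172);


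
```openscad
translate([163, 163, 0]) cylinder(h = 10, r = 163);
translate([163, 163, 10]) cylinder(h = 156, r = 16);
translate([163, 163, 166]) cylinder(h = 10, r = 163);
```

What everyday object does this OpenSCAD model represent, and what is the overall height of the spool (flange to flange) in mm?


A spool. The overall height is 176 mm.

Three coaxial cylinders, large–small–large — a spool. Two 10 mm flanges and a 156 mm core give 10 + 156 + 10 = 176 mm.


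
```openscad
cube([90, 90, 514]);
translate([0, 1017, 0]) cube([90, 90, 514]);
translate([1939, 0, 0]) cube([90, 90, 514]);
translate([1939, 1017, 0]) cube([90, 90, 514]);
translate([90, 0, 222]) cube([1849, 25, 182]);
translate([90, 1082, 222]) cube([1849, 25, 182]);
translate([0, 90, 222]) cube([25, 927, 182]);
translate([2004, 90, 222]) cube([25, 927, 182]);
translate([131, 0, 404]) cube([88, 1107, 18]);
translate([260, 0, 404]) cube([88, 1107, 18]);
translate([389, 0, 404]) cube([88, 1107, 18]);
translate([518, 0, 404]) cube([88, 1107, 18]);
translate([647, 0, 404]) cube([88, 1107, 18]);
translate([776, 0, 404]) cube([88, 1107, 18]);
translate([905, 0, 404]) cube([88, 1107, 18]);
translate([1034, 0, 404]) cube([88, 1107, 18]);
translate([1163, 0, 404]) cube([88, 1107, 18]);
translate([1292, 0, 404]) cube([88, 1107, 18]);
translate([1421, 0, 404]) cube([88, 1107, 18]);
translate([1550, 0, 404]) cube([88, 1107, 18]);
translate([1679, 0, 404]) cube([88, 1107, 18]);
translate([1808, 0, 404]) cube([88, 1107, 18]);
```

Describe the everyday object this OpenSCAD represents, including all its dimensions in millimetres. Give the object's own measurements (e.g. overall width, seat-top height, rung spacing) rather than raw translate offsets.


A bed frame 2029 mm long (x) by 1107 mm wide (y). Four 90×90 mm corner posts, 514 mm tall, at the corners of the footprint. Four rails of 25 mm thickness and 182 mm height run between adjacent posts with their undersides at z = 222 mm, their outer faces flush with the outside of the frame (the two x-running rails run between the posts' inner faces; the two y-running rails run between the posts' inner faces). 14 slats, each 88 mm wide (x) and 18 mm thick, lie across the top of the two x-running rails, running the full 1107 mm width of the frame in y; along x they sit between the end posts with a 41 mm gap after the −x posts and between neighbouring slats, leaving 43 mm before the +x posts.


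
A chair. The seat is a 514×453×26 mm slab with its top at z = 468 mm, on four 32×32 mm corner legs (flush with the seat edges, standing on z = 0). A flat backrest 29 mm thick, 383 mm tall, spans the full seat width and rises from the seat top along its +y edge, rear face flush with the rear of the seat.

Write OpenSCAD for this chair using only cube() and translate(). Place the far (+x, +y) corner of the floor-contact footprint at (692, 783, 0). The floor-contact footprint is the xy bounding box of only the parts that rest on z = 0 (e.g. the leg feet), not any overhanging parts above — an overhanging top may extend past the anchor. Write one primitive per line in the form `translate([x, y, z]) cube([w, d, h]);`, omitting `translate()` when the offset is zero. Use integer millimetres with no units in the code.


translate([178, 330, 442]) cube([514, 453, 26]);
translate([178, 330, 0]) cube([32, 32, 442]);
translate([660, 330, 0]) cube([32, 32, 442]);
translate([178, 751, 0]) cube([32, 32, 442]);
translate([660, 751, 0]) cube([32, 32, 442]);
translate([178, 754, 468]) cube([514, 29, 383]);


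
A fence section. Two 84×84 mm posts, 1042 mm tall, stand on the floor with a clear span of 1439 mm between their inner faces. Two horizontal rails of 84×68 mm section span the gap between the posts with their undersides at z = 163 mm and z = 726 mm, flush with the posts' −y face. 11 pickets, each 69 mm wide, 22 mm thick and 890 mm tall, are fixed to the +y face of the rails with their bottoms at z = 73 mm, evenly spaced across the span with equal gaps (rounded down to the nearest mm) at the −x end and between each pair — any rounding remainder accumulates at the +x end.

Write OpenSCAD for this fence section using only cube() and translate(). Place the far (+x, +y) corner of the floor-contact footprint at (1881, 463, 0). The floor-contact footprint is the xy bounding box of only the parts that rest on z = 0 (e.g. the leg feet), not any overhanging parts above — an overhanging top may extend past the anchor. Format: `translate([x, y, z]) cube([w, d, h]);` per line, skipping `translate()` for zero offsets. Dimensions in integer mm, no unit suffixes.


translate([274, 379, 0]) cube([84, 84, 1042]);
translate([1797, 379, 0]) cube([84, 84, 1042]);
translate([358, 379, 163]) cube([1439, 84, 68]);
translate([358, 379, 726]) cube([1439, 84, 68]);
translate([414, 463, 73]) cube([69, 22, 890]);
translate([539, 463, 73]) cube([69, 22, 890]);
translate([664, 463, 73]) cube([69, 22, 890]);
translate([789, 463, 73]) cube([69, 22, 890]);
translate([914, 463, 73]) cube([69, 22, 890]);
translate([1039, 463, 73]) cube([69, 22, 890]);
translate([1164, 463, 73]) cube([69, 22, 890]);
translate([1289, 463, 73]) cube([69, 22, 890]);
translate([1414, 463, 73]) cube([69, 22, 890]);
translate([1539, 463, 73]) cube([69, 22, 890]);
translate([1664, 463, 73]) cube([69, 22, 890]);
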